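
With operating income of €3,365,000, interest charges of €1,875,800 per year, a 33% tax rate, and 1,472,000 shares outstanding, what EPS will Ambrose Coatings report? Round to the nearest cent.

Pre-tax income = €3,365,000 − €1,875,800.00 = €1,489,200.00.
After tax at 33%: net income = €1,489,200.00 × 0.67 = €997,764.00.
Per share: €997,764.00 / 1,472,000 shares = €0.68.

€0.68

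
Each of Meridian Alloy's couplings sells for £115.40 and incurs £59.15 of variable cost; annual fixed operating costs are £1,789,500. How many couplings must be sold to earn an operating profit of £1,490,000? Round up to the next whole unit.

Contribution margin per unit = £115.40 − £59.15 = £56.25.
Units = (FC + target) / CM = (£1,789,500 + £1,490,000) / £56.25 = 58,302.22, so 58,303 couplings.

58,303 couplings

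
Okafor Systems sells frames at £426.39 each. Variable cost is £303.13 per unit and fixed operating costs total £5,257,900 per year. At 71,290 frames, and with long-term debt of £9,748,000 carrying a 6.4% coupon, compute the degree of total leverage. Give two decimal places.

At 71,290 units, contribution = 71,290 × £123.26 = £8,787,205.40.
EBIT = £8,787,205.40 − £5,257,900 = £3,529,305.40. Interest = £623,872.00.
DOL = £8,787,205.40 ÷ £3,529,305.40 = 2.4898; DFL = £3,529,305.40 ÷ £2,905,433.40 = 1.2147.
DCL = DOL × DFL = 2.4898 × 1.2147 = 3.0244.

3.02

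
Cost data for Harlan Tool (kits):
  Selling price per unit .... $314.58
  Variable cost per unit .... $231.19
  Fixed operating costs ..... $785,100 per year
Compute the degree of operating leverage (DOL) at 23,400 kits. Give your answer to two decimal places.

1.67

At 23,400 units, contribution = 23,400 × $83.39 = $1,951,326.00.
Subtracting fixed costs: EBIT = $1,951,326.00 − $785,100 = $1,166,226.00.
So DOL = total CM / EBIT = $1,951,326.00 / $1,166,226.00 = 1.6732.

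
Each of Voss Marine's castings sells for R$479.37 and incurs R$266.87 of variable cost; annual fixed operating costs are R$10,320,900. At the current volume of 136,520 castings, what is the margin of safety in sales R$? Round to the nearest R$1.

Unit CM = price − variable cost = R$479.37 − R$266.87 = R$212.50. Break-even units = R$10,320,900 ÷ R$212.50 = 48,568.94; break-even revenue = 48,568.94 × R$479.37 = R$23,282,493.33.
Actual sales revenue = 136,520 × R$479.37 = R$65,443,592.40.
Margin of safety = R$65,443,592.40 − R$23,282,493.33 = R$42,161,099.

R$42,161,099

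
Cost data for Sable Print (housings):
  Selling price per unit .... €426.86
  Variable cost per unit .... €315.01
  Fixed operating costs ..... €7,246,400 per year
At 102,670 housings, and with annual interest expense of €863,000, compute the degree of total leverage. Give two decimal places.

At 102,670 units, contribution = 102,670 × €111.85 = €11,483,639.50.
Subtracting fixed costs: EBIT = €11,483,639.50 − €7,246,400 = €4,237,239.50. Interest = €863,000.00, so EBIT − I = €3,374,239.50.
DCL = contribution ÷ (EBIT − I) = €11,483,639.50 ÷ €3,374,239.50 = 3.4033.

3.40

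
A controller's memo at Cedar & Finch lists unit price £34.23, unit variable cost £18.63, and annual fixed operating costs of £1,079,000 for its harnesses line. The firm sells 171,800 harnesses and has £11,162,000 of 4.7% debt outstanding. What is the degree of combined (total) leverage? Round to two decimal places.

Contribution at this volume is 171,800 × £15.60 = £2,680,080.00.
Operating income = contribution − fixed costs = £2,680,080.00 − £1,079,000 = £1,601,080.00. Interest = £524,614.00, so EBIT − I = £1,076,466.00.
Degree of total leverage = total CM / (EBIT − interest) = £2,680,080.00 / £1,076,466.00 = 2.4897.

2.49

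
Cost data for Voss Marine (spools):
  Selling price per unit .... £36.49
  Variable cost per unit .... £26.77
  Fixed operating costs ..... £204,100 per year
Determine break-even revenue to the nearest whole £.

CM per unit = £36.49 − £26.77 = £9.72; CM ratio = £9.72 / £36.49 = 0.2664.
Break-even revenue = fixed costs × price ÷ CM = £204,100 × £36.49 ÷ £9.72 = £766,215.

£766,215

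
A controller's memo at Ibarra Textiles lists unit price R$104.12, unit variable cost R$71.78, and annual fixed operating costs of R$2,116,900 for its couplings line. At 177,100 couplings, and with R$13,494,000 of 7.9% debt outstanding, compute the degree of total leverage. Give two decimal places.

2.25

Total contribution margin = 177,100 × R$32.34 = R$5,727,414.00.
EBIT = R$5,727,414.00 − R$2,116,900 = R$3,610,514.00. Interest = R$1,066,026.00.
DOL = R$5,727,414.00 ÷ R$3,610,514.00 = 1.5863; DFL = R$3,610,514.00 ÷ R$2,544,488.00 = 1.4190.
Combined leverage = 1.5863 × 1.4190 = 2.2510.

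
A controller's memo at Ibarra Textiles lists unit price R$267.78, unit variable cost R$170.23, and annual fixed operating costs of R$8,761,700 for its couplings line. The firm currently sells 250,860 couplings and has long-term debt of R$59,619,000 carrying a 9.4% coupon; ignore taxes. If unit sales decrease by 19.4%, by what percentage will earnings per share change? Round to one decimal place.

At 250,860 units, contribution = 250,860 × R$97.55 = R$24,471,393.00.
Operating income = contribution − fixed costs = R$24,471,393.00 − R$8,761,700 = R$15,709,693.00.
After interest of R$5,604,186.00, pre-tax earnings = R$10,105,507.00.
DCL = total CM / (EBIT − I) = R$24,471,393.00 / R$10,105,507.00 = 2.4216.
EPS therefore changes by 2.4216 × (-19.4%) = -47.0%.

-47.0%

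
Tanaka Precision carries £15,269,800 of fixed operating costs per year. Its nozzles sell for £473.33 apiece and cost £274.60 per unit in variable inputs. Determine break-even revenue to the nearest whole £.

£36,369,217

CM per unit = £473.33 − £274.60 = £198.73; CM ratio = £198.73 / £473.33 = 0.4199.
Break-even revenue = fixed costs × price ÷ CM = £15,269,800 × £473.33 ÷ £198.73 = £36,369,217.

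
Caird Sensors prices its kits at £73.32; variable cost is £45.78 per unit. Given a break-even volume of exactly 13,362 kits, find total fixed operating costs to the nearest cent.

Each unit contributes £73.32 − £45.78 = £27.54.
Fixed costs = break-even units × CM = 13,362 × £27.54 = £367,989.48.

£367,989.48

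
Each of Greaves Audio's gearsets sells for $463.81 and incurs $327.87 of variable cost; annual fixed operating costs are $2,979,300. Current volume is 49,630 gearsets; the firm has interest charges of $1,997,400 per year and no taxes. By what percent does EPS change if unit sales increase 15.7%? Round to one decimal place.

+59.8%

At 49,630 units, contribution = 49,630 × $135.94 = $6,746,702.20.
Operating income = contribution − fixed costs = $6,746,702.20 − $2,979,300 = $3,767,402.20.
After interest of $1,997,400.00, pre-tax earnings = $1,770,002.20.
Degree of combined leverage = contribution ÷ (EBIT − I) = $6,746,702.20 ÷ $1,770,002.20 = 3.8117.
EPS therefore changes by 3.8117 × (+15.7%) = +59.8%.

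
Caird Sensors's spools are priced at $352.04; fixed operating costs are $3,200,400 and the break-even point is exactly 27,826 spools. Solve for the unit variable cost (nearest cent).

At break-even, FC = Q × (P − VC), so P − VC = $3,200,400 ÷ 27,826 = $115.0147.
Hence VC = price − CM = $352.04 − $115.0147 = $237.03.

$237.03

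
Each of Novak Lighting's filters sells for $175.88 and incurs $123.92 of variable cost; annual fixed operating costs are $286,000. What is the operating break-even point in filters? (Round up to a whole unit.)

5,505 filters

Unit CM = price − variable cost = $175.88 − $123.92 = $51.96.
Break-even volume = fixed costs ÷ CM per unit = $286,000 ÷ $51.96 = 5,504.23, so 5,505 filters.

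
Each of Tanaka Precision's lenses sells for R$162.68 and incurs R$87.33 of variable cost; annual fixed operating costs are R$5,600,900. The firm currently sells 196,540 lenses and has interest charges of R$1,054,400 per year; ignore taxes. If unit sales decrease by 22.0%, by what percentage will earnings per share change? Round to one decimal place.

-40.0%

Total contribution margin = 196,540 × R$75.35 = R$14,809,289.00.
Subtracting fixed costs: EBIT = R$14,809,289.00 − R$5,600,900 = R$9,208,389.00.
After interest of R$1,054,400.00, pre-tax earnings = R$8,153,989.00.
Degree of combined leverage = contribution ÷ (EBIT − I) = R$14,809,289.00 ÷ R$8,153,989.00 = 1.8162.
%ΔEPS = DCL × %ΔSales = 1.8162 × -22.0% = -40.0%.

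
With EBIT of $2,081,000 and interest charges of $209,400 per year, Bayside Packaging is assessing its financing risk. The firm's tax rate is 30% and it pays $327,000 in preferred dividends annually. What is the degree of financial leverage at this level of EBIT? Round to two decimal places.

1.48

Interest = $209,400.00.
Pre-tax preferred-dividend burden = $327,000 ÷ (1 − 0.30) = $467,142.86.
DFL = EBIT ÷ [EBIT − I − D_p/(1−t)] = $2,081,000 ÷ [$2,081,000 − $209,400.00 − $467,142.86] = $2,081,000 ÷ $1,404,457.14 = 1.4817.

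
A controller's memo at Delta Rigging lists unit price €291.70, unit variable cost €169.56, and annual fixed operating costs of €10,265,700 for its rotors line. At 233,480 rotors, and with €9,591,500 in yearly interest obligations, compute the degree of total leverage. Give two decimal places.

3.29

At 233,480 units, contribution = 233,480 × €122.14 = €28,517,247.20.
Subtracting fixed costs: EBIT = €28,517,247.20 − €10,265,700 = €18,251,547.20. Interest = €9,591,500.00.
DOL = €28,517,247.20 ÷ €18,251,547.20 = 1.5625; DFL = €18,251,547.20 ÷ €8,660,047.20 = 2.1076.
DCL = DOL × DFL = 1.5625 × 2.1076 = 3.2931.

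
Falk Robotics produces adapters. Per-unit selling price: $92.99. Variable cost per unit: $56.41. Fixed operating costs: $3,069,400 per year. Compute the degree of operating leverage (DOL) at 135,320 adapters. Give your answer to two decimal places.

2.63

At 135,320 units, contribution = 135,320 × $36.58 = $4,950,005.60.
EBIT = $4,950,005.60 − $3,069,400 = $1,880,605.60.
DOL = contribution ÷ EBIT = $4,950,005.60 ÷ $1,880,605.60 = 2.6321.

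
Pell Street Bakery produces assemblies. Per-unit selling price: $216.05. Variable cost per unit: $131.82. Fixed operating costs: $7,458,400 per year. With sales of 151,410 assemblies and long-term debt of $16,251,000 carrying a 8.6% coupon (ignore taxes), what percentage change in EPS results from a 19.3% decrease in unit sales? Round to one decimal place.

Total contribution margin = 151,410 × $84.23 = $12,753,264.30.
Operating income = contribution − fixed costs = $12,753,264.30 − $7,458,400 = $5,294,864.30.
Interest = $1,397,586.00, so EBIT − I = $3,897,278.30.
DCL = total CM / (EBIT − I) = $12,753,264.30 / $3,897,278.30 = 3.2724.
EPS therefore changes by 3.2724 × (-19.3%) = -63.2%.

-63.2%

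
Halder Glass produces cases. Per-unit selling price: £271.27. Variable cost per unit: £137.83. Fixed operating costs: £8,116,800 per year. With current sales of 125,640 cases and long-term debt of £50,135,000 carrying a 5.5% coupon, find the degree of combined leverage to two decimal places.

Contribution at this volume is 125,640 × £133.44 = £16,765,401.60.
Subtracting fixed costs: EBIT = £16,765,401.60 − £8,116,800 = £8,648,601.60. Interest = £2,757,425.00.
DOL = £16,765,401.60 ÷ £8,648,601.60 = 1.9385; DFL = £8,648,601.60 ÷ £5,891,176.60 = 1.4681.
DCL = DOL × DFL = 1.9385 × 1.4681 = 2.8459.

2.85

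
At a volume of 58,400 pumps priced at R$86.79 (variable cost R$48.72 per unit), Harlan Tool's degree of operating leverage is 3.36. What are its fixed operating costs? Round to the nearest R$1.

R$1,561,595

Total contribution margin = 58,400 × R$38.07 = R$2,223,288.00.
DOL = contribution / EBIT, so EBIT = R$2,223,288.00 / 3.36 = R$661,692.86.
And FC = contribution − EBIT = R$2,223,288.00 − R$661,692.86 = R$1,561,595.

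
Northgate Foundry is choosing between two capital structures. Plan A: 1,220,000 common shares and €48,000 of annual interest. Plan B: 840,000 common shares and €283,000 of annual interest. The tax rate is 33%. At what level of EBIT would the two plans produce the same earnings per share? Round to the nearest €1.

At indifference, (EBIT − 48,000)(1 − t)/1,220,000 = (EBIT − 283,000)(1 − t)/840,000.
The (1 − t) factor cancels: (EBIT − 48,000) × 840,000 = (EBIT − 283,000) × 1,220,000.
EBIT × (1,220,000 − 840,000) = 283,000 × 1,220,000 − 48,000 × 840,000 = 304,940,000,000, so EBIT = 304,940,000,000 ÷ 380,000 = 802,473.68.

€802,474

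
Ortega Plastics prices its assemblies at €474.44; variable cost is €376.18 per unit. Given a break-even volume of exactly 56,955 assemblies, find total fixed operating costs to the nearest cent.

Unit CM = price − variable cost = €474.44 − €376.18 = €98.26.
Since BE = FC / CM, FC = 56,955 × €98.26 = €5,596,398.30.

€5,596,398.30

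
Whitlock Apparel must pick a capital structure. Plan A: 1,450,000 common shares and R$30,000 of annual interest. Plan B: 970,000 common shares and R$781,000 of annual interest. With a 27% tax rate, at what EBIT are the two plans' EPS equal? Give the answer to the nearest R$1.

At indifference, (EBIT − 30,000)(1 − t)/1,450,000 = (EBIT − 781,000)(1 − t)/970,000.
Cancelling (1 − t) and cross-multiplying: 970,000·(EBIT − 30,000) = 1,450,000·(EBIT − 781,000).
EBIT × (1,450,000 − 970,000) = 781,000 × 1,450,000 − 30,000 × 970,000 = 1,103,350,000,000, so EBIT = 1,103,350,000,000 ÷ 480,000 = 2,298,645.83.

R$2,298,646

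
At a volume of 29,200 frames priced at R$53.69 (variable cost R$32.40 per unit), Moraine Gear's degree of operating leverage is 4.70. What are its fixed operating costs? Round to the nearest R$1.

R$489,398

Total contribution margin = 29,200 × R$21.29 = R$621,668.00.
DOL = contribution / EBIT, so EBIT = R$621,668.00 / 4.70 = R$132,269.79.
And FC = contribution − EBIT = R$621,668.00 − R$132,269.79 = R$489,398.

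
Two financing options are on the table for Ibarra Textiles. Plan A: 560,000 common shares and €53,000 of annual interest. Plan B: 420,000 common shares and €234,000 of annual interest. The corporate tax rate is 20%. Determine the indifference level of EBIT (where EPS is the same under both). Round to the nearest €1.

At indifference, (EBIT − 53,000)(1 − t)/560,000 = (EBIT − 234,000)(1 − t)/420,000.
The (1 − t) factor cancels: (EBIT − 53,000) × 420,000 = (EBIT − 234,000) × 560,000.
EBIT × (560,000 − 420,000) = 234,000 × 560,000 − 53,000 × 420,000 = 108,780,000,000, so EBIT = 108,780,000,000 ÷ 140,000 = 777,000.00.

€777,000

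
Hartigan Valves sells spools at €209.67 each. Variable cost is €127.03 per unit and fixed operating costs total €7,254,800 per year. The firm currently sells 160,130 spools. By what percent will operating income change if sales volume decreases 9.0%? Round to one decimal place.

At 160,130 units, contribution = 160,130 × €82.64 = €13,233,143.20.
Operating income = contribution − fixed costs = €13,233,143.20 − €7,254,800 = €5,978,343.20.
Degree of operating leverage = €13,233,143.20 / €5,978,343.20 = 2.2135.
Operating income changes by 2.2135 × -9.0% = -19.9%.

-19.9%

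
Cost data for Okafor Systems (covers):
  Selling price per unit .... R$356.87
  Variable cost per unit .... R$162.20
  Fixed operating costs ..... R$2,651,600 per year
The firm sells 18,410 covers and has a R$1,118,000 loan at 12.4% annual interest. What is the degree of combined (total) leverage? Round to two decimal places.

4.52

Total contribution margin = 18,410 × R$194.67 = R$3,583,874.70.
EBIT = R$3,583,874.70 − R$2,651,600 = R$932,274.70. Interest = R$138,632.00, so EBIT − I = R$793,642.70.
DCL = contribution ÷ (EBIT − I) = R$3,583,874.70 ÷ R$793,642.70 = 4.5157.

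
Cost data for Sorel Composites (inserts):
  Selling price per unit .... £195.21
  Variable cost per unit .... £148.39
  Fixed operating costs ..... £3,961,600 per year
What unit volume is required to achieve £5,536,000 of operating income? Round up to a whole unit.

Each unit contributes £195.21 − £148.39 = £46.82.
Required volume = (fixed costs + target profit) ÷ CM = (£3,961,600 + £5,536,000) ÷ £46.82 = 202,853.48, so 202,854 inserts.

202,854 inserts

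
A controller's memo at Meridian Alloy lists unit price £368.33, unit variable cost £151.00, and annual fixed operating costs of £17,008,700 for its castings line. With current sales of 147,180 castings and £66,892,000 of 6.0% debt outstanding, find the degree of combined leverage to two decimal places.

2.92

Contribution at this volume is 147,180 × £217.33 = £31,986,629.40.
Operating income = contribution − fixed costs = £31,986,629.40 − £17,008,700 = £14,977,929.40. Interest = £4,013,520.00, so EBIT − I = £10,964,409.40.
Degree of total leverage = total CM / (EBIT − interest) = £31,986,629.40 / £10,964,409.40 = 2.9173.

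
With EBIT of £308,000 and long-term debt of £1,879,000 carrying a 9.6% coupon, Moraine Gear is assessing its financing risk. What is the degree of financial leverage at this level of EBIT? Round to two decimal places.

Annual interest charges come to £180,384.00.
Degree of financial leverage = EBIT / (EBIT − interest) = £308,000 / £127,616.00 = 2.4135.

2.41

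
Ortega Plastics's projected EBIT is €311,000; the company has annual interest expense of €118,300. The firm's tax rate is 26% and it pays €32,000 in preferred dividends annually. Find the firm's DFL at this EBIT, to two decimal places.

Annual interest charges come to €118,300.00.
Pre-tax preferred-dividend burden = €32,000 ÷ (1 − 0.26) = €43,243.24.
DFL = EBIT ÷ [EBIT − I − D_p/(1−t)] = €311,000 ÷ [€311,000 − €118,300.00 − €43,243.24] = €311,000 ÷ €149,456.76 = 2.0809.

2.08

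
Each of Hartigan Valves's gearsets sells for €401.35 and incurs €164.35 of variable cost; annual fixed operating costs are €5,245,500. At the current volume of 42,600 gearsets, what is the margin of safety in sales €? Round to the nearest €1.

€8,214,466

Unit CM = price − variable cost = €401.35 − €164.35 = €237.00. Break-even units = €5,245,500 ÷ €237.00 = 22,132.91; break-even revenue = 22,132.91 × €401.35 = €8,883,043.99.
Actual sales revenue = 42,600 × €401.35 = €17,097,510.00.
Margin of safety = €17,097,510.00 − €8,883,043.99 = €8,214,466.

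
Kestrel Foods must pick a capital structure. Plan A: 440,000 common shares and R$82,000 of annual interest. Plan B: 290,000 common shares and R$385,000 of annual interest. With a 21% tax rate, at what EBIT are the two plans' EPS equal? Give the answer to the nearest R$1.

R$970,800

Set EPS_A = EPS_B: (EBIT − R$82,000)(1 − 0.21) ÷ 440,000 = (EBIT − R$385,000)(1 − 0.21) ÷ 290,000.
The (1 − t) factor cancels: (EBIT − 82,000) × 290,000 = (EBIT − 385,000) × 440,000.
Solving, EBIT = (385,000·440,000 − 82,000·290,000) / (440,000 − 290,000) = 145,620,000,000 / 150,000 = 970,800.00.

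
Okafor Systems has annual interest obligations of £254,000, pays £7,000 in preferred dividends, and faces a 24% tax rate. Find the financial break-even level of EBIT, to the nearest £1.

Preferred dividends are paid after tax, so their pre-tax equivalent is £7,000 ÷ (1 − 0.24) = £9,210.53.
Financial break-even EBIT = interest + D_p ÷ (1 − t) = £254,000 + £9,210.53 = £263,210.53.

£263,211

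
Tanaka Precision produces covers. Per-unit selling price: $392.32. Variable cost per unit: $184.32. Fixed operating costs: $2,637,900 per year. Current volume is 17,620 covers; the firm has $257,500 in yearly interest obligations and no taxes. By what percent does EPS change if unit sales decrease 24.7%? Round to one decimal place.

-117.6%

Contribution at this volume is 17,620 × $208.00 = $3,664,960.00.
Operating income = contribution − fixed costs = $3,664,960.00 − $2,637,900 = $1,027,060.00.
Interest = $257,500.00, so EBIT − I = $769,560.00.
Degree of combined leverage = contribution ÷ (EBIT − I) = $3,664,960.00 ÷ $769,560.00 = 4.7624.
%ΔEPS = DCL × %ΔSales = 4.7624 × -24.7% = -117.6%.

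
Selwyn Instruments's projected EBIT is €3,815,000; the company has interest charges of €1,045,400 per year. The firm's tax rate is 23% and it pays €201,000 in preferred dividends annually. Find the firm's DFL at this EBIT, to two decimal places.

1.52

Interest = €1,045,400.00.
Preferred dividends grossed up pre-tax: €201,000 / (1 − 0.23) = €261,038.96.
DFL = EBIT ÷ [EBIT − I − D_p/(1−t)] = €3,815,000 ÷ [€3,815,000 − €1,045,400.00 − €261,038.96] = €3,815,000 ÷ €2,508,561.04 = 1.5208.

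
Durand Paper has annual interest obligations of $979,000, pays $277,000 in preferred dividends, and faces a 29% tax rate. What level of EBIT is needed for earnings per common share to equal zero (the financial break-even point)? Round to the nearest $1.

$1,369,141

Grossing the preferred dividend up to pre-tax terms: $277,000 / (1 − 0.29) = $390,140.85.
EPS = 0 when EBIT covers interest plus the pre-tax preferred burden: $979,000 + $390,140.85 = $1,369,140.85.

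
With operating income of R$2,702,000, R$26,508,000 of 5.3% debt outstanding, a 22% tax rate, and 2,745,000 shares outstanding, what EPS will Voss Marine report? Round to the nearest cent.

R$0.37

Interest = R$1,404,924.00, so EBT = R$2,702,000 − R$1,404,924.00 = R$1,297,076.00.
After tax at 22%: net income = R$1,297,076.00 × 0.78 = R$1,011,719.28.
Per share: R$1,011,719.28 / 2,745,000 shares = R$0.37.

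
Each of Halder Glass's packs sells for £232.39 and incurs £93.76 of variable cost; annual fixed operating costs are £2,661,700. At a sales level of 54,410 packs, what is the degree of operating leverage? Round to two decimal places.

Total contribution margin = 54,410 × £138.63 = £7,542,858.30.
Operating income = contribution − fixed costs = £7,542,858.30 − £2,661,700 = £4,881,158.30.
DOL = contribution ÷ EBIT = £7,542,858.30 ÷ £4,881,158.30 = 1.5453.

1.55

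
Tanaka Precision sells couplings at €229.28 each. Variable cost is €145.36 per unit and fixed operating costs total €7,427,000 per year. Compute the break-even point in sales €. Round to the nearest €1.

CM per unit = €229.28 − €145.36 = €83.92; CM ratio = €83.92 / €229.28 = 0.3660.
Break-even revenue = fixed costs × price ÷ CM = €7,427,000 × €229.28 ÷ €83.92 = €20,291,499.

€20,291,499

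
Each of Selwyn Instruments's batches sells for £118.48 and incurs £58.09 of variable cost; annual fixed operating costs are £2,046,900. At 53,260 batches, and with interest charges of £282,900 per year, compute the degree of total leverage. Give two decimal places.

Contribution at this volume is 53,260 × £60.39 = £3,216,371.40.
Subtracting fixed costs: EBIT = £3,216,371.40 − £2,046,900 = £1,169,471.40. Interest = £282,900.00, so EBIT − I = £886,571.40.
DCL = contribution ÷ (EBIT − I) = £3,216,371.40 ÷ £886,571.40 = 3.6279.

3.63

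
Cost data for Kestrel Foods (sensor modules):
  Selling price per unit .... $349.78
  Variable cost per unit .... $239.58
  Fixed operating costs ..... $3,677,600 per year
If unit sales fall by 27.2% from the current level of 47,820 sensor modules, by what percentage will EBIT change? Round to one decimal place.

At 47,820 units, contribution = 47,820 × $110.20 = $5,269,764.00.
EBIT = $5,269,764.00 − $3,677,600 = $1,592,164.00.
So DOL = total CM / EBIT = $5,269,764.00 / $1,592,164.00 = 3.3098.
So EBIT moves 3.3098 × (-27.2%) = -90.0%.

-90.0%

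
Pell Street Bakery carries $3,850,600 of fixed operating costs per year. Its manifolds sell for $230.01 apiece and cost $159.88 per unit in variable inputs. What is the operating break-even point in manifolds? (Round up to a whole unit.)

54,907 manifolds

Unit CM = price − variable cost = $230.01 − $159.88 = $70.13.
Break-even Q = $3,850,600 / $70.13 = 54,906.60 → 54,907 manifolds.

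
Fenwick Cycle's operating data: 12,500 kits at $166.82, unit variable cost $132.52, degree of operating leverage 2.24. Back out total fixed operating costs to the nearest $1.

$237,344

Contribution at this volume is 12,500 × $34.30 = $428,750.00.
DOL = contribution / EBIT, so EBIT = $428,750.00 / 2.24 = $191,406.25.
And FC = contribution − EBIT = $428,750.00 − $191,406.25 = $237,344.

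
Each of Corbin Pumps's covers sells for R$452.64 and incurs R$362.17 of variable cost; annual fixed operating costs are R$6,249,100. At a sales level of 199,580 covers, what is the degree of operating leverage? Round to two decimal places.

At 199,580 units, contribution = 199,580 × R$90.47 = R$18,056,002.60.
EBIT = R$18,056,002.60 − R$6,249,100 = R$11,806,902.60.
Degree of operating leverage = R$18,056,002.60 / R$11,806,902.60 = 1.5293.

1.53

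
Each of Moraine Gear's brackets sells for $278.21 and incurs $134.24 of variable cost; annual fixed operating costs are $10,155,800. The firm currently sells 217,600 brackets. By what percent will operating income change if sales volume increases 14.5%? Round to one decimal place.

Contribution at this volume is 217,600 × $143.97 = $31,327,872.00.
Operating income = contribution − fixed costs = $31,327,872.00 − $10,155,800 = $21,172,072.00.
Degree of operating leverage = $31,327,872.00 / $21,172,072.00 = 1.4797.
So EBIT moves 1.4797 × (+14.5%) = +21.5%.

+21.5%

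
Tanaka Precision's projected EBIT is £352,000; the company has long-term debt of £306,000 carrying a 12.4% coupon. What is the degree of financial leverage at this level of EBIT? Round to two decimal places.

Annual interest charges come to £37,944.00.
Degree of financial leverage = EBIT / (EBIT − interest) = £352,000 / £314,056.00 = 1.1208.

1.12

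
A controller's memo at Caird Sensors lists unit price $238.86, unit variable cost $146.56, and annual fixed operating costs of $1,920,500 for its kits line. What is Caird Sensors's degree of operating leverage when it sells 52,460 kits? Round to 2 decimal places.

1.66

Total contribution margin = 52,460 × $92.30 = $4,842,058.00.
EBIT = $4,842,058.00 − $1,920,500 = $2,921,558.00.
Degree of operating leverage = $4,842,058.00 / $2,921,558.00 = 1.6574.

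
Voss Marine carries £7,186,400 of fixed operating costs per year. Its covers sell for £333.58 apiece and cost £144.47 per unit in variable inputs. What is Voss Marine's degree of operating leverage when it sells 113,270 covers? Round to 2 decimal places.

At 113,270 units, contribution = 113,270 × £189.11 = £21,420,489.70.
Subtracting fixed costs: EBIT = £21,420,489.70 − £7,186,400 = £14,234,089.70.
Degree of operating leverage = £21,420,489.70 / £14,234,089.70 = 1.5049.

1.50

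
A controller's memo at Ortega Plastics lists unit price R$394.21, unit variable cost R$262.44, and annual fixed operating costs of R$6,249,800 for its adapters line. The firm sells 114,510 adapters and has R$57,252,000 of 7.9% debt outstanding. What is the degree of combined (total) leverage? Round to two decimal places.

3.50

Contribution at this volume is 114,510 × R$131.77 = R$15,088,982.70.
Operating income = contribution − fixed costs = R$15,088,982.70 − R$6,249,800 = R$8,839,182.70. Interest = R$4,522,908.00.
DOL = R$15,088,982.70 ÷ R$8,839,182.70 = 1.7071; DFL = R$8,839,182.70 ÷ R$4,316,274.70 = 2.0479.
Combined leverage = 1.7071 × 2.0479 = 3.4960.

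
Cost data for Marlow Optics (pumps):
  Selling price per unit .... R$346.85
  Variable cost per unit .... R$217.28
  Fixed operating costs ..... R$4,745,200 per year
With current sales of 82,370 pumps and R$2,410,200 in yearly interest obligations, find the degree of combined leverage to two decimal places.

3.03

At 82,370 units, contribution = 82,370 × R$129.57 = R$10,672,680.90.
Operating income = contribution − fixed costs = R$10,672,680.90 − R$4,745,200 = R$5,927,480.90. Interest = R$2,410,200.00, so EBIT − I = R$3,517,280.90.
DCL = contribution ÷ (EBIT − I) = R$10,672,680.90 ÷ R$3,517,280.90 = 3.0344.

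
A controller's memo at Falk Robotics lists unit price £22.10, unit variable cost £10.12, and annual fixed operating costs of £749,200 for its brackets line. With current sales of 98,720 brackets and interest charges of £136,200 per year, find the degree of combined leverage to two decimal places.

3.98

Total contribution margin = 98,720 × £11.98 = £1,182,665.60.
Operating income = contribution − fixed costs = £1,182,665.60 − £749,200 = £433,465.60. Interest = £136,200.00.
DOL = £1,182,665.60 ÷ £433,465.60 = 2.7284; DFL = £433,465.60 ÷ £297,265.60 = 1.4582.
Combined leverage = 2.7284 × 1.4582 = 3.9786.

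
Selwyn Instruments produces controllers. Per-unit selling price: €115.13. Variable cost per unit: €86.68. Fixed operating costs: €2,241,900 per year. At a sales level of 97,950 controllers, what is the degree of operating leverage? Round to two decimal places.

Contribution at this volume is 97,950 × €28.45 = €2,786,677.50.
EBIT = €2,786,677.50 − €2,241,900 = €544,777.50.
So DOL = total CM / EBIT = €2,786,677.50 / €544,777.50 = 5.1153.

5.12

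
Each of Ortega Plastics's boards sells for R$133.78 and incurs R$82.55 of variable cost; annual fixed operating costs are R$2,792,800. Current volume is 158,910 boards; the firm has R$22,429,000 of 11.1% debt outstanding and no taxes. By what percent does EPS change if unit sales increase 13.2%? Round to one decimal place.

+37.6%

Contribution at this volume is 158,910 × R$51.23 = R$8,140,959.30.
EBIT = R$8,140,959.30 − R$2,792,800 = R$5,348,159.30.
Interest = R$2,489,619.00, so EBIT − I = R$2,858,540.30.
Degree of combined leverage = contribution ÷ (EBIT − I) = R$8,140,959.30 ÷ R$2,858,540.30 = 2.8479.
EPS therefore changes by 2.8479 × (+13.2%) = +37.6%.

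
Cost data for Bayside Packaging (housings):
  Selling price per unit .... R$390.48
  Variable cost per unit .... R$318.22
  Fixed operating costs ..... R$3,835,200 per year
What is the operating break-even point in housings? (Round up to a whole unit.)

53,076 housings

Unit CM = price − variable cost = R$390.48 − R$318.22 = R$72.26.
Units to break even: R$3,835,200 ÷ R$72.26 = 53,075.01, rounded up to 53,076.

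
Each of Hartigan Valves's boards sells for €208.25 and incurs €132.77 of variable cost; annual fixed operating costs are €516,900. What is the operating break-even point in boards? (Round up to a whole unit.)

Each unit contributes €208.25 − €132.77 = €75.48.
Break-even Q = €516,900 / €75.48 = 6,848.17 → 6,849 boards.

6,849 boards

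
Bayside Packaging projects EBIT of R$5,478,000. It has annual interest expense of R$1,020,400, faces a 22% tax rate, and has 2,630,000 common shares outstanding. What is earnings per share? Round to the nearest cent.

R$1.32

Pre-tax income = R$5,478,000 − R$1,020,400.00 = R$4,457,600.00.
Net income = R$4,457,600.00 × (1 − 0.22) = R$3,476,928.00.
EPS = R$3,476,928.00 ÷ 2,630,000 = R$1.32.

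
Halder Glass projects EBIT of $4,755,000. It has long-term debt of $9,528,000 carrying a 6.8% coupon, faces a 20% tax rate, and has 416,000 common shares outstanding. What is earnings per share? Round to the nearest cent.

Pre-tax income = $4,755,000 − $647,904.00 = $4,107,096.00.
After tax at 20%: net income = $4,107,096.00 × 0.80 = $3,285,676.80.
Per share: $3,285,676.80 / 416,000 shares = $7.90.

$7.90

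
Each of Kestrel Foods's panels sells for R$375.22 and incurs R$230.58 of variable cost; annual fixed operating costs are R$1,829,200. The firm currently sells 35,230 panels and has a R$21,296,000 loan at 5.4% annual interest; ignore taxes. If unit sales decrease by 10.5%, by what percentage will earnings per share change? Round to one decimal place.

-25.3%

Total contribution margin = 35,230 × R$144.64 = R$5,095,667.20.
Operating income = contribution − fixed costs = R$5,095,667.20 − R$1,829,200 = R$3,266,467.20.
Interest = R$1,149,984.00, so EBIT − I = R$2,116,483.20.
Degree of combined leverage = contribution ÷ (EBIT − I) = R$5,095,667.20 ÷ R$2,116,483.20 = 2.4076.
%ΔEPS = DCL × %ΔSales = 2.4076 × -10.5% = -25.3%.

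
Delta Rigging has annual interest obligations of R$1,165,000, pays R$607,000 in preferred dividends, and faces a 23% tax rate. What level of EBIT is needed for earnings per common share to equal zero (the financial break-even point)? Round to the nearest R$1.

R$1,953,312

Preferred dividends are paid after tax, so their pre-tax equivalent is R$607,000 ÷ (1 − 0.23) = R$788,311.69.
EPS = 0 when EBIT covers interest plus the pre-tax preferred burden: R$1,165,000 + R$788,311.69 = R$1,953,311.69.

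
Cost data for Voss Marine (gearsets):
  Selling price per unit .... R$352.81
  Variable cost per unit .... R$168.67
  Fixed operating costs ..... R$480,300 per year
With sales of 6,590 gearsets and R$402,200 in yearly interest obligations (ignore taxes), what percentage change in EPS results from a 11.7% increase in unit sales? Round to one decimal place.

+42.9%

Total contribution margin = 6,590 × R$184.14 = R$1,213,482.60.
EBIT = R$1,213,482.60 − R$480,300 = R$733,182.60.
After interest of R$402,200.00, pre-tax earnings = R$330,982.60.
Degree of combined leverage = contribution ÷ (EBIT − I) = R$1,213,482.60 ÷ R$330,982.60 = 3.6663.
%ΔEPS = DCL × %ΔSales = 3.6663 × +11.7% = +42.9%.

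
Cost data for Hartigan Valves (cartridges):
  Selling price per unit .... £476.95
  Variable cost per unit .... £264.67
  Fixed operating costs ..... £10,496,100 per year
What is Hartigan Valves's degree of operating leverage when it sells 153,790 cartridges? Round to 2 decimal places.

1.47

At 153,790 units, contribution = 153,790 × £212.28 = £32,646,541.20.
Subtracting fixed costs: EBIT = £32,646,541.20 − £10,496,100 = £22,150,441.20.
Degree of operating leverage = £32,646,541.20 / £22,150,441.20 = 1.4739.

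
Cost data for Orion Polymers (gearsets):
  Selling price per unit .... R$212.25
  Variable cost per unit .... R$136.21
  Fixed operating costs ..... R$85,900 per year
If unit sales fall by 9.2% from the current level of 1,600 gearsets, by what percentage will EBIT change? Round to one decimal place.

-31.3%

At 1,600 units, contribution = 1,600 × R$76.04 = R$121,664.00.
Operating income = contribution − fixed costs = R$121,664.00 − R$85,900 = R$35,764.00.
Degree of operating leverage = R$121,664.00 / R$35,764.00 = 3.4019.
So EBIT moves 3.4019 × (-9.2%) = -31.3%.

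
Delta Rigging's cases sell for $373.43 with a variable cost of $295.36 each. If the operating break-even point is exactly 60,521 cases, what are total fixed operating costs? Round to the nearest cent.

Unit CM = price − variable cost = $373.43 − $295.36 = $78.07.
Fixed costs = break-even units × CM = 60,521 × $78.07 = $4,724,874.47.

$4,724,874.47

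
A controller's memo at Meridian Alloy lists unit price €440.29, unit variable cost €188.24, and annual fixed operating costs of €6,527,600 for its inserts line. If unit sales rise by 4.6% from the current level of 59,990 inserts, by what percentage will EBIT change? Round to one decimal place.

Contribution at this volume is 59,990 × €252.05 = €15,120,479.50.
EBIT = €15,120,479.50 − €6,527,600 = €8,592,879.50.
Degree of operating leverage = €15,120,479.50 / €8,592,879.50 = 1.7597.
So EBIT moves 1.7597 × (+4.6%) = +8.1%.

+8.1%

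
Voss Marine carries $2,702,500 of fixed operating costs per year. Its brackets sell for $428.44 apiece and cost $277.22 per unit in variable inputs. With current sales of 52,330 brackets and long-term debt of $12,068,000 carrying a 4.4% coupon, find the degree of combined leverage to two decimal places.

1.69

Total contribution margin = 52,330 × $151.22 = $7,913,342.60.
Operating income = contribution − fixed costs = $7,913,342.60 − $2,702,500 = $5,210,842.60. Interest = $530,992.00, so EBIT − I = $4,679,850.60.
DCL = contribution ÷ (EBIT − I) = $7,913,342.60 ÷ $4,679,850.60 = 1.6909.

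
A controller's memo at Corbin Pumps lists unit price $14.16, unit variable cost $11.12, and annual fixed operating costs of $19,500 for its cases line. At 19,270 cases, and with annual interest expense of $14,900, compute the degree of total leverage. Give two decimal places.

2.42

Total contribution margin = 19,270 × $3.04 = $58,580.80.
EBIT = $58,580.80 − $19,500 = $39,080.80. Interest = $14,900.00, so EBIT − I = $24,180.80.
DCL = contribution ÷ (EBIT − I) = $58,580.80 ÷ $24,180.80 = 2.4226.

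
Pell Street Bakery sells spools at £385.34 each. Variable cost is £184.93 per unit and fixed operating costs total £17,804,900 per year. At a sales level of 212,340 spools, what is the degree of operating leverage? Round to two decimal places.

1.72

Contribution at this volume is 212,340 × £200.41 = £42,555,059.40.
EBIT = £42,555,059.40 − £17,804,900 = £24,750,159.40.
DOL = contribution ÷ EBIT = £42,555,059.40 ÷ £24,750,159.40 = 1.7194.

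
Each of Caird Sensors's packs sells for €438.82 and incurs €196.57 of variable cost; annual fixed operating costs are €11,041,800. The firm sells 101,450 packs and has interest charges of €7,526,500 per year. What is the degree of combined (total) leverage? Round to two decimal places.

4.09

At 101,450 units, contribution = 101,450 × €242.25 = €24,576,262.50.
EBIT = €24,576,262.50 − €11,041,800 = €13,534,462.50. Interest = €7,526,500.00.
DOL = €24,576,262.50 ÷ €13,534,462.50 = 1.8158; DFL = €13,534,462.50 ÷ €6,007,962.50 = 2.2528.
DCL = DOL × DFL = 1.8158 × 2.2528 = 4.0906.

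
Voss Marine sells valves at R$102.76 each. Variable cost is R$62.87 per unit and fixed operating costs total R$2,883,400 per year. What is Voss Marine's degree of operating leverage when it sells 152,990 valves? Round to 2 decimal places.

Total contribution margin = 152,990 × R$39.89 = R$6,102,771.10.
EBIT = R$6,102,771.10 − R$2,883,400 = R$3,219,371.10.
So DOL = total CM / EBIT = R$6,102,771.10 / R$3,219,371.10 = 1.8956.

1.90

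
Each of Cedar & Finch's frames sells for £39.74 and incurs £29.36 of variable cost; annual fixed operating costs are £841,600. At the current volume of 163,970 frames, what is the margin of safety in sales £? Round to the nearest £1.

Each unit contributes £39.74 − £29.36 = £10.38. Break-even units = £841,600 ÷ £10.38 = 81,079.00; break-even revenue = 81,079.00 × £39.74 = £3,222,079.38.
Actual sales revenue = 163,970 × £39.74 = £6,516,167.80.
Margin of safety = £6,516,167.80 − £3,222,079.38 = £3,294,088.

£3,294,088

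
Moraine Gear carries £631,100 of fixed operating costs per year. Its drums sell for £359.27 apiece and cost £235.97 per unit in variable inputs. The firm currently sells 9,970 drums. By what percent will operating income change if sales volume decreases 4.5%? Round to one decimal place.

-9.2%

Contribution at this volume is 9,970 × £123.30 = £1,229,301.00.
Subtracting fixed costs: EBIT = £1,229,301.00 − £631,100 = £598,201.00.
DOL = contribution ÷ EBIT = £1,229,301.00 ÷ £598,201.00 = 2.0550.
Operating income changes by 2.0550 × -4.5% = -9.2%.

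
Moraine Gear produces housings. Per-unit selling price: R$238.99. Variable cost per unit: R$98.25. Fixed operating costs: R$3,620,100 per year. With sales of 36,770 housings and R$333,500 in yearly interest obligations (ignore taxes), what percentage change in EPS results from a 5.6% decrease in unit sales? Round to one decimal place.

Total contribution margin = 36,770 × R$140.74 = R$5,175,009.80.
Subtracting fixed costs: EBIT = R$5,175,009.80 − R$3,620,100 = R$1,554,909.80.
After interest of R$333,500.00, pre-tax earnings = R$1,221,409.80.
DCL = total CM / (EBIT − I) = R$5,175,009.80 / R$1,221,409.80 = 4.2369.
EPS therefore changes by 4.2369 × (-5.6%) = -23.7%.

-23.7%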